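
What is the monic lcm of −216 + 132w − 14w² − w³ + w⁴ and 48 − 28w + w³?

864 − 744w + 188w² − 10w³ − 5w⁴ + w⁵

Euclidean algorithm in ℚ[w]:
  w⁴ − w³ − 14w² + 132w − 216 = (w − 1)(w³ − 28w + 48) + (14w² + 56w − 168)
  w³ − 28w + 48 = ((1/14)w − 2/7)(14w² + 56w − 168) + (0)
Last nonzero remainder: 14w² + 56w − 168. Dividing through by 14 gives the monic gcd w² + 4w − 12.
Then lcm(f, g) = f·g / gcd(f, g); expanding and making the result monic gives the answer.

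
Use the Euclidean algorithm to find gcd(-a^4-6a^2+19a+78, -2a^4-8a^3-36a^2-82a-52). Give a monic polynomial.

Euclidean algorithm in ℚ[a]:
  -a^4-6a^2+19a+78 = (1/2)(-2a^4-8a^3-36a^2-82a-52) + (4a^3+12a^2+60a+104)
  -2a^4-8a^3-36a^2-82a-52 = (-(1/2)a-1/2)(4a^3+12a^2+60a+104) + (0)
Last nonzero remainder: 4a^3+12a^2+60a+104. Dividing through by 4 gives the monic gcd a^3+3a^2+15a+26.

a^3+3a^2+15a+26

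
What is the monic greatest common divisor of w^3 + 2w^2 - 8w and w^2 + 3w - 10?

w - 2

Euclidean algorithm in ℚ[w]:
  w^3 + 2w^2 - 8w = (w - 1)(w^2 + 3w - 10) + (5w - 10)
  w^2 + 3w - 10 = ((1/5)w + 1)(5w - 10) + (0)
Last nonzero remainder: 5w - 10. Dividing through by 5 gives the monic gcd w - 2.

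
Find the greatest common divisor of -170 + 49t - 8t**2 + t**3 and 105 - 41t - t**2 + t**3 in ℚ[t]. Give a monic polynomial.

-5 + t

By polynomial division,
  t**3 - 8t**2 + 49t - 170 = (t**3 - t**2 - 41t + 105) + (-7t**2 + 90t - 275)
  t**3 - t**2 - 41t + 105 = (-(1/7)t - 83/49)(-7t**2 + 90t - 275) + ((3536/49)t - 17680/49)
  -7t**2 + 90t - 275 = (-(343/3536)t + 2695/3536)((3536/49)t - 17680/49) + (0)
Last nonzero remainder: (3536/49)t - 17680/49. Dividing through by 3536/49 gives the monic gcd t - 5.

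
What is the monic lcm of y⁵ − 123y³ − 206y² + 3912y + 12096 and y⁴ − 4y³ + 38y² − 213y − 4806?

y⁷ − y⁶ − 34y⁵ − 83y⁴ − 6829y³ − 10150y² + 336072y + 1076544

Apply the Euclidean algorithm:
  y⁵ − 123y³ − 206y² + 3912y + 12096 = (y + 4)(y⁴ − 4y³ + 38y² − 213y − 4806) + (−145y³ − 145y² + 9570y + 31320)
  y⁴ − 4y³ + 38y² − 213y − 4806 = (−(1/145)y + 1/29)(−145y³ − 145y² + 9570y + 31320) + (109y² − 327y − 5886)
  −145y³ − 145y² + 9570y + 31320 = (−(145/109)y − 580/109)(109y² − 327y − 5886) + (0)
Last nonzero remainder: 109y² − 327y − 5886. Dividing through by 109 gives the monic gcd y² − 3y − 54.
Then lcm(f, g) = f·g / gcd(f, g); expanding and making the result monic gives the answer.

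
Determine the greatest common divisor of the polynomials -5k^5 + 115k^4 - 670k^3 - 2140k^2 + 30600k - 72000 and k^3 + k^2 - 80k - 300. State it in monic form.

k^2 - 4k - 60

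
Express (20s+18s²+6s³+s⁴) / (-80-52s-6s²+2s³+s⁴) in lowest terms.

Repeated division with remainder:
  s⁴+6s³+18s²+20s = (s⁴+2s³-6s²-52s-80) + (4s³+24s²+72s+80)
  s⁴+2s³-6s²-52s-80 = ((1/4)s-1)(4s³+24s²+72s+80) + (0)
Last nonzero remainder: 4s³+24s²+72s+80. Dividing through by 4 gives the monic gcd s³+6s²+18s+20.
Cancel s³+6s²+18s+20 from numerator and denominator to get the reduced form.

(s)/(-4+s)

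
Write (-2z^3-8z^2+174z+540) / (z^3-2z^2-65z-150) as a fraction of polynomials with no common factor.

(-2z^2-2z+180)/(z^2-5z-50)

Repeated division with remainder:
  -2z^3-8z^2+174z+540 = (-2)(z^3-2z^2-65z-150) + (-12z^2+44z+240)
  z^3-2z^2-65z-150 = (-(1/12)z-5/36)(-12z^2+44z+240) + (-(350/9)z-350/3)
  -12z^2+44z+240 = ((54/175)z-72/35)(-(350/9)z-350/3) + (0)
Last nonzero remainder: -(350/9)z-350/3. Dividing through by -350/9 gives the monic gcd z+3.
Cancel z+3 from numerator and denominator to get the reduced form.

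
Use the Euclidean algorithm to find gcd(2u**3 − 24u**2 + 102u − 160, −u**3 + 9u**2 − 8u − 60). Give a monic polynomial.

u − 5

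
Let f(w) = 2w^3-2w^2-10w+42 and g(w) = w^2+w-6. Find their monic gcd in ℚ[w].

By polynomial division,
  2w^3-2w^2-10w+42 = (2w-4)(w^2+w-6) + (6w+18)
  w^2+w-6 = ((1/6)w-1/3)(6w+18) + (0)
Last nonzero remainder: 6w+18. Dividing through by 6 gives the monic gcd w+3.

w+3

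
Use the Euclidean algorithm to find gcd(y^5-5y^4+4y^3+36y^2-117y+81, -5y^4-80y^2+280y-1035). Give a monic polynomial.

Euclidean algorithm in ℚ[y]:
  y^5-5y^4+4y^3+36y^2-117y+81 = (-(1/5)y+1)(-5y^4-80y^2+280y-1035) + (-12y^3+172y^2-604y+1116)
  -5y^4-80y^2+280y-1035 = ((5/12)y+215/36)(-12y^3+172y^2-604y+1116) + (-(7700/9)y^2+(30800/9)y-7700)
  -12y^3+172y^2-604y+1116 = ((27/1925)y-279/1925)(-(7700/9)y^2+(30800/9)y-7700) + (0)
Last nonzero remainder: -(7700/9)y^2+(30800/9)y-7700. Dividing through by -7700/9 gives the monic gcd y^2-4y+9.

y^2-4y+9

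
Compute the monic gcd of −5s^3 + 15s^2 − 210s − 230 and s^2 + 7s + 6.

s + 1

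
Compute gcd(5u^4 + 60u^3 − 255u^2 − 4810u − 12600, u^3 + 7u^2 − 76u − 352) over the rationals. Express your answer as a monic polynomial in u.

u + 4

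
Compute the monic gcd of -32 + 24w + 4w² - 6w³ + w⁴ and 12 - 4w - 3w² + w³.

-4 + w²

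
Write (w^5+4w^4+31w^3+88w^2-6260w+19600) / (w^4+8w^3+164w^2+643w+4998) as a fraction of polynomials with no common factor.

(w^3+w^2-70w+200)/(w^2+5w+51)

Apply the Euclidean algorithm:
  w^5+4w^4+31w^3+88w^2-6260w+19600 = (w-4)(w^4+8w^3+164w^2+643w+4998) + (-101w^3+101w^2-8686w+39592)
  w^4+8w^3+164w^2+643w+4998 = (-(1/101)w-9/101)(-101w^3+101w^2-8686w+39592) + (87w^2+261w+8526)
  -101w^3+101w^2-8686w+39592 = (-(101/87)w+404/87)(87w^2+261w+8526) + (0)
Last nonzero remainder: 87w^2+261w+8526. Dividing through by 87 gives the monic gcd w^2+3w+98.
Cancel w^2+3w+98 from numerator and denominator to get the reduced form.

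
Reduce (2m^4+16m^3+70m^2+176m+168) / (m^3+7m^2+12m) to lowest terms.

Apply the Euclidean algorithm:
  2m^4+16m^3+70m^2+176m+168 = (2m+2)(m^3+7m^2+12m) + (32m^2+152m+168)
  m^3+7m^2+12m = ((1/32)m+9/128)(32m^2+152m+168) + (-(63/16)m-189/16)
  32m^2+152m+168 = (-(512/63)m-128/9)(-(63/16)m-189/16) + (0)
Last nonzero remainder: -(63/16)m-189/16. Dividing through by -63/16 gives the monic gcd m+3.
Cancel m+3 from numerator and denominator to get the reduced form.

(2m^3+10m^2+40m+56)/(m^2+4m)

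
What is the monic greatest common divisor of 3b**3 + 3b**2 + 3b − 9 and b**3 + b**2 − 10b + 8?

Apply the Euclidean algorithm:
  3b**3 + 3b**2 + 3b − 9 = (3)(b**3 + b**2 − 10b + 8) + (33b − 33)
  b**3 + b**2 − 10b + 8 = ((1/33)b**2 + (2/33)b − 8/33)(33b − 33) + (0)
Last nonzero remainder: 33b − 33. Dividing through by 33 gives the monic gcd b − 1.

b − 1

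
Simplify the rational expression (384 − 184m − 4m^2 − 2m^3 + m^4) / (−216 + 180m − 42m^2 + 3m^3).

By polynomial division,
  m^4 − 2m^3 − 4m^2 − 184m + 384 = ((1/3)m + 4)(3m^3 − 42m^2 + 180m − 216) + (104m^2 − 832m + 1248)
  3m^3 − 42m^2 + 180m − 216 = ((3/104)m − 9/52)(104m^2 − 832m + 1248) + (0)
Last nonzero remainder: 104m^2 − 832m + 1248. Dividing through by 104 gives the monic gcd m^2 − 8m + 12.
Cancel m^2 − 8m + 12 from numerator and denominator to get the reduced form.

(32 + 6m + m^2)/(−18 + 3m)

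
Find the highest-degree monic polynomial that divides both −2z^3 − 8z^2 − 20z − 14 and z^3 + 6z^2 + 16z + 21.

Apply the Euclidean algorithm:
  −2z^3 − 8z^2 − 20z − 14 = (−2)(z^3 + 6z^2 + 16z + 21) + (4z^2 + 12z + 28)
  z^3 + 6z^2 + 16z + 21 = ((1/4)z + 3/4)(4z^2 + 12z + 28) + (0)
Last nonzero remainder: 4z^2 + 12z + 28. Dividing through by 4 gives the monic gcd z^2 + 3z + 7.

z^2 + 3z + 7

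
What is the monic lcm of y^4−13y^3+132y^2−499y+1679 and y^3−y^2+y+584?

Apply the Euclidean algorithm:
  y^4−13y^3+132y^2−499y+1679 = (y−12)(y^3−y^2+y+584) + (119y^2−1071y+8687)
  y^3−y^2+y+584 = ((1/119)y+8/119)(119y^2−1071y+8687) + (0)
Last nonzero remainder: 119y^2−1071y+8687. Dividing through by 119 gives the monic gcd y^2−9y+73.
Then lcm(f, g) = f·g / gcd(f, g); expanding and making the result monic gives the answer.

y^5−5y^4+28y^3+557y^2−2313y+13432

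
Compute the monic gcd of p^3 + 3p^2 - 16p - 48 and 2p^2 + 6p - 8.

Euclidean algorithm in ℚ[p]:
  p^3 + 3p^2 - 16p - 48 = ((1/2)p)(2p^2 + 6p - 8) + (-12p - 48)
  2p^2 + 6p - 8 = (-(1/6)p + 1/6)(-12p - 48) + (0)
Last nonzero remainder: -12p - 48. Dividing through by -12 gives the monic gcd p + 4.

p + 4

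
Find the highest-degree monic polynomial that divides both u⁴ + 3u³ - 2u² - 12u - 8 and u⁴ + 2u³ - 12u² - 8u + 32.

u² - 4

Repeated division with remainder:
  u⁴ + 3u³ - 2u² - 12u - 8 = (u⁴ + 2u³ - 12u² - 8u + 32) + (u³ + 10u² - 4u - 40)
  u⁴ + 2u³ - 12u² - 8u + 32 = (u - 8)(u³ + 10u² - 4u - 40) + (72u² - 288)
  u³ + 10u² - 4u - 40 = ((1/72)u + 5/36)(72u² - 288) + (0)
Last nonzero remainder: 72u² - 288. Dividing through by 72 gives the monic gcd u² - 4.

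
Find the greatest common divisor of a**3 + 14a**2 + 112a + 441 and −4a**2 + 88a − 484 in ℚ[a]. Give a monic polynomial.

1

By polynomial division,
  a**3 + 14a**2 + 112a + 441 = (−(1/4)a − 9)(−4a**2 + 88a − 484) + (783a − 3915)
  −4a**2 + 88a − 484 = (−(4/783)a + 68/783)(783a − 3915) + (−144)
  783a − 3915 = (−(87/16)a + 435/16)(−144) + (0)
The last nonzero remainder is the constant −144, so the polynomials are coprime and gcd = 1.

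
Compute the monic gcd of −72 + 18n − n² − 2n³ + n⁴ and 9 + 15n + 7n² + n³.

Euclidean algorithm in ℚ[n]:
  n⁴ − 2n³ − n² + 18n − 72 = (n − 9)(n³ + 7n² + 15n + 9) + (47n² + 144n + 9)
  n³ + 7n² + 15n + 9 = ((1/47)n + 185/2209)(47n² + 144n + 9) + ((6072/2209)n + 18216/2209)
  47n² + 144n + 9 = ((103823/6072)n + 2209/2024)((6072/2209)n + 18216/2209) + (0)
Last nonzero remainder: (6072/2209)n + 18216/2209. Dividing through by 6072/2209 gives the monic gcd n + 3.

3 + n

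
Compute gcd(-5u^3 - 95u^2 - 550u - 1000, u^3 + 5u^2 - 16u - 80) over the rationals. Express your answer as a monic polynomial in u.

Euclidean algorithm in ℚ[u]:
  -5u^3 - 95u^2 - 550u - 1000 = (-5)(u^3 + 5u^2 - 16u - 80) + (-70u^2 - 630u - 1400)
  u^3 + 5u^2 - 16u - 80 = (-(1/70)u + 2/35)(-70u^2 - 630u - 1400) + (0)
Last nonzero remainder: -70u^2 - 630u - 1400. Dividing through by -70 gives the monic gcd u^2 + 9u + 20.

u^2 + 9u + 20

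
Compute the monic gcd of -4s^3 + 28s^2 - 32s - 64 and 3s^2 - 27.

1

By polynomial division,
  -4s^3 + 28s^2 - 32s - 64 = (-(4/3)s + 28/3)(3s^2 - 27) + (-68s + 188)
  3s^2 - 27 = (-(3/68)s - 141/1156)(-68s + 188) + (-1176/289)
  -68s + 188 = ((4913/294)s - 13583/294)(-1176/289) + (0)
The last nonzero remainder is the constant -1176/289, so the polynomials are coprime and gcd = 1.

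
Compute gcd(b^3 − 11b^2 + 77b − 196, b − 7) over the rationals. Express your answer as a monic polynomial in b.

Apply the Euclidean algorithm:
  b^3 − 11b^2 + 77b − 196 = (b^2 − 4b + 49)(b − 7) + (147)
  b − 7 = ((1/147)b − 1/21)(147) + (0)
The last nonzero remainder is the constant 147, so the polynomials are coprime and gcd = 1.

1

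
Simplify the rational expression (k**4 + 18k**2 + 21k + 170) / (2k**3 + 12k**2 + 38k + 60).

(k**2 - 3k + 17)/(2k + 6)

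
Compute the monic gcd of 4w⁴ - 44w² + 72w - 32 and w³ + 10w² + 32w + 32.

Euclidean algorithm in ℚ[w]:
  4w⁴ - 44w² + 72w - 32 = (4w - 40)(w³ + 10w² + 32w + 32) + (228w² + 1224w + 1248)
  w³ + 10w² + 32w + 32 = ((1/228)w + 22/1083)(228w² + 1224w + 1248) + ((600/361)w + 2400/361)
  228w² + 1224w + 1248 = ((6859/50)w + 4693/25)((600/361)w + 2400/361) + (0)
Last nonzero remainder: (600/361)w + 2400/361. Dividing through by 600/361 gives the monic gcd w + 4.

w + 4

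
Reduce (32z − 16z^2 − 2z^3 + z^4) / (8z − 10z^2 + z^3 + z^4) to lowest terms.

By polynomial division,
  z^4 − 2z^3 − 16z^2 + 32z = (z^4 + z^3 − 10z^2 + 8z) + (−3z^3 − 6z^2 + 24z)
  z^4 + z^3 − 10z^2 + 8z = (−(1/3)z + 1/3)(−3z^3 − 6z^2 + 24z) + (0)
Last nonzero remainder: −3z^3 − 6z^2 + 24z. Dividing through by −3 gives the monic gcd z^3 + 2z^2 − 8z.
Cancel z^3 + 2z^2 − 8z from numerator and denominator to get the reduced form.

(−4 + z)/(−1 + z)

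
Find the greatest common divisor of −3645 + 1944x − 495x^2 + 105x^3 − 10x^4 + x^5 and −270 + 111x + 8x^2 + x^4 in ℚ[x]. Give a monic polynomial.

27 − 3x + x^2

By polynomial division,
  x^5 − 10x^4 + 105x^3 − 495x^2 + 1944x − 3645 = (x − 10)(x^4 + 8x^2 + 111x − 270) + (97x^3 − 526x^2 + 3324x − 6345)
  x^4 + 8x^2 + 111x − 270 = ((1/97)x + 526/9409)(97x^3 − 526x^2 + 3324x − 6345) + ((29520/9409)x^2 − (88560/9409)x + 797040/9409)
  97x^3 − 526x^2 + 3324x − 6345 = ((912673/29520)x − 442223/5904)((29520/9409)x^2 − (88560/9409)x + 797040/9409) + (0)
Last nonzero remainder: (29520/9409)x^2 − (88560/9409)x + 797040/9409. Dividing through by 29520/9409 gives the monic gcd x^2 − 3x + 27.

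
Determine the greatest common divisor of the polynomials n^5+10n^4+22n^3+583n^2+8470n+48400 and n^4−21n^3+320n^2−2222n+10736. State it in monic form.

n^2−11n+88

By polynomial division,
  n^5+10n^4+22n^3+583n^2+8470n+48400 = (n+31)(n^4−21n^3+320n^2−2222n+10736) + (353n^3−7115n^2+66616n−284416)
  n^4−21n^3+320n^2−2222n+10736 = ((1/353)n−298/124609)(353n^3−7115n^2+66616n−284416) + ((14239162/124609)n^2−(156630782/124609)n+1253046256/124609)
  353n^3−7115n^2+66616n−284416 = ((43986977/14239162)n−201368144/7119581)((14239162/124609)n^2−(156630782/124609)n+1253046256/124609) + (0)
Last nonzero remainder: (14239162/124609)n^2−(156630782/124609)n+1253046256/124609. Dividing through by 14239162/124609 gives the monic gcd n^2−11n+88.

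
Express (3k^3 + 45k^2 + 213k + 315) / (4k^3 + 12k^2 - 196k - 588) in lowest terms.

Apply the Euclidean algorithm:
  3k^3 + 45k^2 + 213k + 315 = (3/4)(4k^3 + 12k^2 - 196k - 588) + (36k^2 + 360k + 756)
  4k^3 + 12k^2 - 196k - 588 = ((1/9)k - 7/9)(36k^2 + 360k + 756) + (0)
Last nonzero remainder: 36k^2 + 360k + 756. Dividing through by 36 gives the monic gcd k^2 + 10k + 21.
Cancel k^2 + 10k + 21 from numerator and denominator to get the reduced form.

(3k + 15)/(4k - 28)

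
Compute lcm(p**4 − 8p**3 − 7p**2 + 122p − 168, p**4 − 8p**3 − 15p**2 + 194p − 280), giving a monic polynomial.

p**6 − 7p**5 − 35p**4 + 275p**3 + 94p**2 − 2608p + 3360

Apply the Euclidean algorithm:
  p**4 − 8p**3 − 7p**2 + 122p − 168 = (p**4 − 8p**3 − 15p**2 + 194p − 280) + (8p**2 − 72p + 112)
  p**4 − 8p**3 − 15p**2 + 194p − 280 = ((1/8)p**2 + (1/8)p − 5/2)(8p**2 − 72p + 112) + (0)
Last nonzero remainder: 8p**2 − 72p + 112. Dividing through by 8 gives the monic gcd p**2 − 9p + 14.
Then lcm(f, g) = f·g / gcd(f, g); expanding and making the result monic gives the answer.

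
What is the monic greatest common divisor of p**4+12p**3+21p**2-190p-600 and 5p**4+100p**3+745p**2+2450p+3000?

p**3+16p**2+85p+150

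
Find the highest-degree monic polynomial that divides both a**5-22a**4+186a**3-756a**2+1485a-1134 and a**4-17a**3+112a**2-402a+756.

a**2-13a+42

Apply the Euclidean algorithm:
  a**5-22a**4+186a**3-756a**2+1485a-1134 = (a-5)(a**4-17a**3+112a**2-402a+756) + (-11a**3+206a**2-1281a+2646)
  a**4-17a**3+112a**2-402a+756 = (-(1/11)a-19/121)(-11a**3+206a**2-1281a+2646) + ((3375/121)a**2-(43875/121)a+141750/121)
  -11a**3+206a**2-1281a+2646 = (-(1331/3375)a+847/375)((3375/121)a**2-(43875/121)a+141750/121) + (0)
Last nonzero remainder: (3375/121)a**2-(43875/121)a+141750/121. Dividing through by 3375/121 gives the monic gcd a**2-13a+42.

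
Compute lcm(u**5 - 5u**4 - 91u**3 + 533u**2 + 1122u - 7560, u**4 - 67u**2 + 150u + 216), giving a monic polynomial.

u**7 - 8u**6 - 80u**5 + 826u**4 - 113u**3 - 13058u**2 + 18192u + 30240

Repeated division with remainder:
  u**5 - 5u**4 - 91u**3 + 533u**2 + 1122u - 7560 = (u - 5)(u**4 - 67u**2 + 150u + 216) + (-24u**3 + 48u**2 + 1656u - 6480)
  u**4 - 67u**2 + 150u + 216 = (-(1/24)u - 1/12)(-24u**3 + 48u**2 + 1656u - 6480) + (6u**2 + 18u - 324)
  -24u**3 + 48u**2 + 1656u - 6480 = (-4u + 20)(6u**2 + 18u - 324) + (0)
Last nonzero remainder: 6u**2 + 18u - 324. Dividing through by 6 gives the monic gcd u**2 + 3u - 54.
Then lcm(f, g) = f·g / gcd(f, g); expanding and making the result monic gives the answer.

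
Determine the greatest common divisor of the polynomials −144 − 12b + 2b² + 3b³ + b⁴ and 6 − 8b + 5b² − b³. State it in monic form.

Repeated division with remainder:
  b⁴ + 3b³ + 2b² − 12b − 144 = (−b − 8)(−b³ + 5b² − 8b + 6) + (34b² − 70b − 96)
  −b³ + 5b² − 8b + 6 = (−(1/34)b + 25/289)(34b² − 70b − 96) + (−(1378/289)b + 4134/289)
  34b² − 70b − 96 = (−(4913/689)b − 4624/689)(−(1378/289)b + 4134/289) + (0)
Last nonzero remainder: −(1378/289)b + 4134/289. Dividing through by −1378/289 gives the monic gcd b − 3.

−3 + b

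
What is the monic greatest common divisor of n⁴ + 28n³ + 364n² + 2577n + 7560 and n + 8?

Repeated division with remainder:
  n⁴ + 28n³ + 364n² + 2577n + 7560 = (n³ + 20n² + 204n + 945)(n + 8) + (0)
The last nonzero remainder n + 8 is already monic.

n + 8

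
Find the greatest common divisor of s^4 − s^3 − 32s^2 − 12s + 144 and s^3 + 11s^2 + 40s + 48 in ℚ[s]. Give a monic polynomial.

Apply the Euclidean algorithm:
  s^4 − s^3 − 32s^2 − 12s + 144 = (s − 12)(s^3 + 11s^2 + 40s + 48) + (60s^2 + 420s + 720)
  s^3 + 11s^2 + 40s + 48 = ((1/60)s + 1/15)(60s^2 + 420s + 720) + (0)
Last nonzero remainder: 60s^2 + 420s + 720. Dividing through by 60 gives the monic gcd s^2 + 7s + 12.

s^2 + 7s + 12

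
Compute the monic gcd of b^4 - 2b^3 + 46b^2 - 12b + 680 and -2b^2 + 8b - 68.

Repeated division with remainder:
  b^4 - 2b^3 + 46b^2 - 12b + 680 = (-(1/2)b^2 - b - 10)(-2b^2 + 8b - 68) + (0)
Last nonzero remainder: -2b^2 + 8b - 68. Dividing through by -2 gives the monic gcd b^2 - 4b + 34.

b^2 - 4b + 34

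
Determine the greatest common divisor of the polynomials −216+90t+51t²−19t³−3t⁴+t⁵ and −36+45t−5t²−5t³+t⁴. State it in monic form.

36−9t−4t²+t³

Euclidean algorithm in ℚ[t]:
  t⁵−3t⁴−19t³+51t²+90t−216 = (t+2)(t⁴−5t³−5t²+45t−36) + (−4t³+16t²+36t−144)
  t⁴−5t³−5t²+45t−36 = (−(1/4)t+1/4)(−4t³+16t²+36t−144) + (0)
Last nonzero remainder: −4t³+16t²+36t−144. Dividing through by −4 gives the monic gcd t³−4t²−9t+36.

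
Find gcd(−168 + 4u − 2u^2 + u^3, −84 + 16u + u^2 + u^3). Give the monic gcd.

Apply the Euclidean algorithm:
  u^3 − 2u^2 + 4u − 168 = (u^3 + u^2 + 16u − 84) + (−3u^2 − 12u − 84)
  u^3 + u^2 + 16u − 84 = (−(1/3)u + 1)(−3u^2 − 12u − 84) + (0)
Last nonzero remainder: −3u^2 − 12u − 84. Dividing through by −3 gives the monic gcd u^2 + 4u + 28.

28 + 4u + u^2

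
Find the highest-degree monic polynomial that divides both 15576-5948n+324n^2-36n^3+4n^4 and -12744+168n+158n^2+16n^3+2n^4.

Euclidean algorithm in ℚ[n]:
  4n^4-36n^3+324n^2-5948n+15576 = (2)(2n^4+16n^3+158n^2+168n-12744) + (-68n^3+8n^2-6284n+41064)
  2n^4+16n^3+158n^2+168n-12744 = (-(1/34)n-69/289)(-68n^3+8n^2-6284n+41064) + (-(7200/289)n^2-(36000/289)n-849600/289)
  -68n^3+8n^2-6284n+41064 = ((4913/1800)n-8381/600)(-(7200/289)n^2-(36000/289)n-849600/289) + (0)
Last nonzero remainder: -(7200/289)n^2-(36000/289)n-849600/289. Dividing through by -7200/289 gives the monic gcd n^2+5n+118.

118+5n+n^2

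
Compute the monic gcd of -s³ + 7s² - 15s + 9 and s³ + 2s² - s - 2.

s - 1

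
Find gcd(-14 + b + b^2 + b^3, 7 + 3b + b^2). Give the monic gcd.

By polynomial division,
  b^3 + b^2 + b - 14 = (b - 2)(b^2 + 3b + 7) + (0)
The last nonzero remainder b^2 + 3b + 7 is already monic.

7 + 3b + b^2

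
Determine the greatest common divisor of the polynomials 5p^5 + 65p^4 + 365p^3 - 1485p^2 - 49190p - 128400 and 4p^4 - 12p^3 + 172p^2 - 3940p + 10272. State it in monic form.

p^3 + 43p - 856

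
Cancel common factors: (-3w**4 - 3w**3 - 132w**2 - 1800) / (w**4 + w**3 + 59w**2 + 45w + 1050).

(-3w**2 + 6w - 60)/(w**2 - 2w + 35)

Euclidean algorithm in ℚ[w]:
  -3w**4 - 3w**3 - 132w**2 - 1800 = (-3)(w**4 + w**3 + 59w**2 + 45w + 1050) + (45w**2 + 135w + 1350)
  w**4 + w**3 + 59w**2 + 45w + 1050 = ((1/45)w**2 - (2/45)w + 7/9)(45w**2 + 135w + 1350) + (0)
Last nonzero remainder: 45w**2 + 135w + 1350. Dividing through by 45 gives the monic gcd w**2 + 3w + 30.
Cancel w**2 + 3w + 30 from numerator and denominator to get the reduced form.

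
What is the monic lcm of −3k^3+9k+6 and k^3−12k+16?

k^5+2k^4−11k^3−8k^2+20k+16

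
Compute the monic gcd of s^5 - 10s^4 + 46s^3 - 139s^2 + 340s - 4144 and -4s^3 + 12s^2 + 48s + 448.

By polynomial division,
  s^5 - 10s^4 + 46s^3 - 139s^2 + 340s - 4144 = (-(1/4)s^2 + (7/4)s - 37/4)(-4s^3 + 12s^2 + 48s + 448) + (0)
Last nonzero remainder: -4s^3 + 12s^2 + 48s + 448. Dividing through by -4 gives the monic gcd s^3 - 3s^2 - 12s - 112.

s^3 - 3s^2 - 12s - 112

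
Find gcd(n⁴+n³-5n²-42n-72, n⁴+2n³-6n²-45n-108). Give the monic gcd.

By polynomial division,
  n⁴+n³-5n²-42n-72 = (n⁴+2n³-6n²-45n-108) + (-n³+n²+3n+36)
  n⁴+2n³-6n²-45n-108 = (-n-3)(-n³+n²+3n+36) + (0)
Last nonzero remainder: -n³+n²+3n+36. Dividing through by -1 gives the monic gcd n³-n²-3n-36.

n³-n²-3n-36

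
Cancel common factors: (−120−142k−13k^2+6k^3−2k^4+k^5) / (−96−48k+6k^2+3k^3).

(15+14k+k^3)/(12+3k)

By polynomial division,
  k^5−2k^4+6k^3−13k^2−142k−120 = ((1/3)k^2−(4/3)k+10)(3k^3+6k^2−48k−96) + (−105k^2+210k+840)
  3k^3+6k^2−48k−96 = (−(1/35)k−4/35)(−105k^2+210k+840) + (0)
Last nonzero remainder: −105k^2+210k+840. Dividing through by −105 gives the monic gcd k^2−2k−8.
Cancel k^2−2k−8 from numerator and denominator to get the reduced form.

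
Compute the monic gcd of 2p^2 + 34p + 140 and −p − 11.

Repeated division with remainder:
  2p^2 + 34p + 140 = (−2p − 12)(−p − 11) + (8)
  −p − 11 = (−(1/8)p − 11/8)(8) + (0)
The last nonzero remainder is the constant 8, so the polynomials are coprime and gcd = 1.

1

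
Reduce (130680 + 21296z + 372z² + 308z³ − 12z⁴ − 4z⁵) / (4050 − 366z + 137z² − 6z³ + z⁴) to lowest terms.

(2420 + 484z − 20z² − 4z³)/(75 − 4z + z²)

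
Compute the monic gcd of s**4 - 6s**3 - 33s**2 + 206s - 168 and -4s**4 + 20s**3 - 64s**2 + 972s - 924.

s**2 - 8s + 7

Apply the Euclidean algorithm:
  s**4 - 6s**3 - 33s**2 + 206s - 168 = (-1/4)(-4s**4 + 20s**3 - 64s**2 + 972s - 924) + (-s**3 - 49s**2 + 449s - 399)
  -4s**4 + 20s**3 - 64s**2 + 972s - 924 = (4s - 216)(-s**3 - 49s**2 + 449s - 399) + (-12444s**2 + 99552s - 87108)
  -s**3 - 49s**2 + 449s - 399 = ((1/12444)s + 19/4148)(-12444s**2 + 99552s - 87108) + (0)
Last nonzero remainder: -12444s**2 + 99552s - 87108. Dividing through by -12444 gives the monic gcd s**2 - 8s + 7.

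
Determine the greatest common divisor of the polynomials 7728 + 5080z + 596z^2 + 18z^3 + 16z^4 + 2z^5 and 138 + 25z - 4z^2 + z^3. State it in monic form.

46 - 7z + z^2

By polynomial division,
  2z^5 + 16z^4 + 18z^3 + 596z^2 + 5080z + 7728 = (2z^2 + 24z + 64)(z^3 - 4z^2 + 25z + 138) + (-24z^2 + 168z - 1104)
  z^3 - 4z^2 + 25z + 138 = (-(1/24)z - 1/8)(-24z^2 + 168z - 1104) + (0)
Last nonzero remainder: -24z^2 + 168z - 1104. Dividing through by -24 gives the monic gcd z^2 - 7z + 46.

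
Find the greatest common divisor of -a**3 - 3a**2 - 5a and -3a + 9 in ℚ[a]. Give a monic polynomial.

1

Repeated division with remainder:
  -a**3 - 3a**2 - 5a = ((1/3)a**2 + 2a + 23/3)(-3a + 9) + (-69)
  -3a + 9 = ((1/23)a - 3/23)(-69) + (0)
The last nonzero remainder is the constant -69, so the polynomials are coprime and gcd = 1.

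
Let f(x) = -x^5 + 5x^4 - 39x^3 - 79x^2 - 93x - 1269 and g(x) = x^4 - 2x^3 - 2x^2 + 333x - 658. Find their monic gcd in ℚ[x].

x^2 - 7x + 47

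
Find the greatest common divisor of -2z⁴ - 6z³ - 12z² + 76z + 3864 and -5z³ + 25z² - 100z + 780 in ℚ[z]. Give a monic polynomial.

z - 6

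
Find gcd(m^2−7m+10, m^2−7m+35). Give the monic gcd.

1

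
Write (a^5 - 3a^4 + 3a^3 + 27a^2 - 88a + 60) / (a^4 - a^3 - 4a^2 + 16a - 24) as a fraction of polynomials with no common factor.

(a^3 - 4a^2 + 13a - 10)/(a^2 - 2a + 4)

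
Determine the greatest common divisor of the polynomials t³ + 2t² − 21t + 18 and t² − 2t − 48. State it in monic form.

Repeated division with remainder:
  t³ + 2t² − 21t + 18 = (t + 4)(t² − 2t − 48) + (35t + 210)
  t² − 2t − 48 = ((1/35)t − 8/35)(35t + 210) + (0)
Last nonzero remainder: 35t + 210. Dividing through by 35 gives the monic gcd t + 6.

t + 6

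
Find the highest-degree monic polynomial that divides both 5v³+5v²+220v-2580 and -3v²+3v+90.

Repeated division with remainder:
  5v³+5v²+220v-2580 = (-(5/3)v-10/3)(-3v²+3v+90) + (380v-2280)
  -3v²+3v+90 = (-(3/380)v-3/76)(380v-2280) + (0)
Last nonzero remainder: 380v-2280. Dividing through by 380 gives the monic gcd v-6.

v-6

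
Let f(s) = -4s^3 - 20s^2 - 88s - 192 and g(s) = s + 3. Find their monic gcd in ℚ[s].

s + 3

Repeated division with remainder:
  -4s^3 - 20s^2 - 88s - 192 = (-4s^2 - 8s - 64)(s + 3) + (0)
The last nonzero remainder s + 3 is already monic.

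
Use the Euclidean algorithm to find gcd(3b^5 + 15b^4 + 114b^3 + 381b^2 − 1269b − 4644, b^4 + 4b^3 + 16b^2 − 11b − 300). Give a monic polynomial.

b^2 + b − 12

Repeated division with remainder:
  3b^5 + 15b^4 + 114b^3 + 381b^2 − 1269b − 4644 = (3b + 3)(b^4 + 4b^3 + 16b^2 − 11b − 300) + (54b^3 + 366b^2 − 336b − 3744)
  b^4 + 4b^3 + 16b^2 − 11b − 300 = ((1/54)b − 25/486)(54b^3 + 366b^2 − 336b − 3744) + ((3325/81)b^2 + (3325/81)b − 13300/27)
  54b^3 + 366b^2 − 336b − 3744 = ((4374/3325)b + 25272/3325)((3325/81)b^2 + (3325/81)b − 13300/27) + (0)
Last nonzero remainder: (3325/81)b^2 + (3325/81)b − 13300/27. Dividing through by 3325/81 gives the monic gcd b^2 + b − 12.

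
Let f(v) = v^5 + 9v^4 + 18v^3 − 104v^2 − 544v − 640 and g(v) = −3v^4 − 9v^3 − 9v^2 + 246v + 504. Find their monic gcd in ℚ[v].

v^2 − 2v − 8

Euclidean algorithm in ℚ[v]:
  v^5 + 9v^4 + 18v^3 − 104v^2 − 544v − 640 = (−(1/3)v − 2)(−3v^4 − 9v^3 − 9v^2 + 246v + 504) + (−3v^3 − 40v^2 + 116v + 368)
  −3v^4 − 9v^3 − 9v^2 + 246v + 504 = (v − 31/3)(−3v^3 − 40v^2 + 116v + 368) + (−(1615/3)v^2 + (3230/3)v + 12920/3)
  −3v^3 − 40v^2 + 116v + 368 = ((9/1615)v + 138/1615)(−(1615/3)v^2 + (3230/3)v + 12920/3) + (0)
Last nonzero remainder: −(1615/3)v^2 + (3230/3)v + 12920/3. Dividing through by −1615/3 gives the monic gcd v^2 − 2v − 8.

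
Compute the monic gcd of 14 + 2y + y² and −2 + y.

1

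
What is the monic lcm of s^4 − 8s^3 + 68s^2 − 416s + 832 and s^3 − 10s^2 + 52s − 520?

Repeated division with remainder:
  s^4 − 8s^3 + 68s^2 − 416s + 832 = (s + 2)(s^3 − 10s^2 + 52s − 520) + (36s^2 + 1872)
  s^3 − 10s^2 + 52s − 520 = ((1/36)s − 5/18)(36s^2 + 1872) + (0)
Last nonzero remainder: 36s^2 + 1872. Dividing through by 36 gives the monic gcd s^2 + 52.
Then lcm(f, g) = f·g / gcd(f, g); expanding and making the result monic gives the answer.

s^5 − 18s^4 + 148s^3 − 1096s^2 + 4992s − 8320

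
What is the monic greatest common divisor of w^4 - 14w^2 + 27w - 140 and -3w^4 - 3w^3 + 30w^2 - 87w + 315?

w^3 + 4w^2 + 2w + 35

Apply the Euclidean algorithm:
  w^4 - 14w^2 + 27w - 140 = (-1/3)(-3w^4 - 3w^3 + 30w^2 - 87w + 315) + (-w^3 - 4w^2 - 2w - 35)
  -3w^4 - 3w^3 + 30w^2 - 87w + 315 = (3w - 9)(-w^3 - 4w^2 - 2w - 35) + (0)
Last nonzero remainder: -w^3 - 4w^2 - 2w - 35. Dividing through by -1 gives the monic gcd w^3 + 4w^2 + 2w + 35.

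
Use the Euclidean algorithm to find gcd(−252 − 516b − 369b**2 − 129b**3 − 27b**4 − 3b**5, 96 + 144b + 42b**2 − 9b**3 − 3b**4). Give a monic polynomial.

2 + 3b + b**2

Apply the Euclidean algorithm:
  −3b**5 − 27b**4 − 129b**3 − 369b**2 − 516b − 252 = (b + 6)(−3b**4 − 9b**3 + 42b**2 + 144b + 96) + (−117b**3 − 765b**2 − 1476b − 828)
  −3b**4 − 9b**3 + 42b**2 + 144b + 96 = ((1/39)b − 46/507)(−117b**3 − 765b**2 − 1476b − 828) + ((1764/169)b**2 + (5292/169)b + 3528/169)
  −117b**3 − 765b**2 − 1476b − 828 = (−(2197/196)b − 3887/98)((1764/169)b**2 + (5292/169)b + 3528/169) + (0)
Last nonzero remainder: (1764/169)b**2 + (5292/169)b + 3528/169. Dividing through by 1764/169 gives the monic gcd b**2 + 3b + 2.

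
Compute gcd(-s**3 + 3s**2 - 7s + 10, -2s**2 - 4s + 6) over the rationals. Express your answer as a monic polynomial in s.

1

Repeated division with remainder:
  -s**3 + 3s**2 - 7s + 10 = ((1/2)s - 5/2)(-2s**2 - 4s + 6) + (-20s + 25)
  -2s**2 - 4s + 6 = ((1/10)s + 13/40)(-20s + 25) + (-17/8)
  -20s + 25 = ((160/17)s - 200/17)(-17/8) + (0)
The last nonzero remainder is the constant -17/8, so the polynomials are coprime and gcd = 1.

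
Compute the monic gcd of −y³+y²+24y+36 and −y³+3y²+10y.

y+2

Euclidean algorithm in ℚ[y]:
  −y³+y²+24y+36 = (−y³+3y²+10y) + (−2y²+14y+36)
  −y³+3y²+10y = ((1/2)y+2)(−2y²+14y+36) + (−36y−72)
  −2y²+14y+36 = ((1/18)y−1/2)(−36y−72) + (0)
Last nonzero remainder: −36y−72. Dividing through by −36 gives the monic gcd y+2.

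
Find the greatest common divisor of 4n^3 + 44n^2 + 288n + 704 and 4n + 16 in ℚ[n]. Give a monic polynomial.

n + 4

Euclidean algorithm in ℚ[n]:
  4n^3 + 44n^2 + 288n + 704 = (n^2 + 7n + 44)(4n + 16) + (0)
Last nonzero remainder: 4n + 16. Dividing through by 4 gives the monic gcd n + 4.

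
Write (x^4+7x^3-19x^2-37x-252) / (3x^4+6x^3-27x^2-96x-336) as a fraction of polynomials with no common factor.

Euclidean algorithm in ℚ[x]:
  x^4+7x^3-19x^2-37x-252 = (1/3)(3x^4+6x^3-27x^2-96x-336) + (5x^3-10x^2-5x-140)
  3x^4+6x^3-27x^2-96x-336 = ((3/5)x+12/5)(5x^3-10x^2-5x-140) + (0)
Last nonzero remainder: 5x^3-10x^2-5x-140. Dividing through by 5 gives the monic gcd x^3-2x^2-x-28.
Cancel x^3-2x^2-x-28 from numerator and denominator to get the reduced form.

(x+9)/(3x+12)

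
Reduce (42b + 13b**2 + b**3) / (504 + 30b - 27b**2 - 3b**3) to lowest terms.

Euclidean algorithm in ℚ[b]:
  b**3 + 13b**2 + 42b = (-1/3)(-3b**3 - 27b**2 + 30b + 504) + (4b**2 + 52b + 168)
  -3b**3 - 27b**2 + 30b + 504 = (-(3/4)b + 3)(4b**2 + 52b + 168) + (0)
Last nonzero remainder: 4b**2 + 52b + 168. Dividing through by 4 gives the monic gcd b**2 + 13b + 42.
Cancel b**2 + 13b + 42 from numerator and denominator to get the reduced form.

(-b)/(-12 + 3b)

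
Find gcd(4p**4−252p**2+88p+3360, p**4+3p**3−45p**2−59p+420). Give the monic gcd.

p**3+6p**2−27p−140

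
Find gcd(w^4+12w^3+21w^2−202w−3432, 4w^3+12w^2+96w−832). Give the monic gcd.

Euclidean algorithm in ℚ[w]:
  w^4+12w^3+21w^2−202w−3432 = ((1/4)w+9/4)(4w^3+12w^2+96w−832) + (−30w^2−210w−1560)
  4w^3+12w^2+96w−832 = (−(2/15)w+8/15)(−30w^2−210w−1560) + (0)
Last nonzero remainder: −30w^2−210w−1560. Dividing through by −30 gives the monic gcd w^2+7w+52.

w^2+7w+52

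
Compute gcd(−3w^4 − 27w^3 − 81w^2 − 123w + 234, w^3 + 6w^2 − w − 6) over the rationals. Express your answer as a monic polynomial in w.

Repeated division with remainder:
  −3w^4 − 27w^3 − 81w^2 − 123w + 234 = (−3w − 9)(w^3 + 6w^2 − w − 6) + (−30w^2 − 150w + 180)
  w^3 + 6w^2 − w − 6 = (−(1/30)w − 1/30)(−30w^2 − 150w + 180) + (0)
Last nonzero remainder: −30w^2 − 150w + 180. Dividing through by −30 gives the monic gcd w^2 + 5w − 6.

w^2 + 5w − 6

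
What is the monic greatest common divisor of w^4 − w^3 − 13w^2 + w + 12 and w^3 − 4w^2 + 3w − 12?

w − 4

Repeated division with remainder:
  w^4 − w^3 − 13w^2 + w + 12 = (w + 3)(w^3 − 4w^2 + 3w − 12) + (−4w^2 + 4w + 48)
  w^3 − 4w^2 + 3w − 12 = (−(1/4)w + 3/4)(−4w^2 + 4w + 48) + (12w − 48)
  −4w^2 + 4w + 48 = (−(1/3)w − 1)(12w − 48) + (0)
Last nonzero remainder: 12w − 48. Dividing through by 12 gives the monic gcd w − 4.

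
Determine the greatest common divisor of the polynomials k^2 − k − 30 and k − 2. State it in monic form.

1

Repeated division with remainder:
  k^2 − k − 30 = (k + 1)(k − 2) + (−28)
  k − 2 = (−(1/28)k + 1/14)(−28) + (0)
The last nonzero remainder is the constant −28, so the polynomials are coprime and gcd = 1.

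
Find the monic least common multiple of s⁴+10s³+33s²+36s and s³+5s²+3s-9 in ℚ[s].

s⁵+9s⁴+23s³+3s²-36s

Repeated division with remainder:
  s⁴+10s³+33s²+36s = (s+5)(s³+5s²+3s-9) + (5s²+30s+45)
  s³+5s²+3s-9 = ((1/5)s-1/5)(5s²+30s+45) + (0)
Last nonzero remainder: 5s²+30s+45. Dividing through by 5 gives the monic gcd s²+6s+9.
Then lcm(f, g) = f·g / gcd(f, g); expanding and making the result monic gives the answer.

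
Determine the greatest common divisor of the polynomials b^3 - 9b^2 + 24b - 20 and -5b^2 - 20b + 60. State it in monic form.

b - 2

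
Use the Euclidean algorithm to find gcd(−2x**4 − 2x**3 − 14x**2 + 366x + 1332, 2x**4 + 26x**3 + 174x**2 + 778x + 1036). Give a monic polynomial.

x**2 + 4x + 37

Repeated division with remainder:
  −2x**4 − 2x**3 − 14x**2 + 366x + 1332 = (−1)(2x**4 + 26x**3 + 174x**2 + 778x + 1036) + (24x**3 + 160x**2 + 1144x + 2368)
  2x**4 + 26x**3 + 174x**2 + 778x + 1036 = ((1/12)x + 19/36)(24x**3 + 160x**2 + 1144x + 2368) + (−(52/9)x**2 − (208/9)x − 1924/9)
  24x**3 + 160x**2 + 1144x + 2368 = (−(54/13)x − 144/13)(−(52/9)x**2 − (208/9)x − 1924/9) + (0)
Last nonzero remainder: −(52/9)x**2 − (208/9)x − 1924/9. Dividing through by −52/9 gives the monic gcd x**2 + 4x + 37.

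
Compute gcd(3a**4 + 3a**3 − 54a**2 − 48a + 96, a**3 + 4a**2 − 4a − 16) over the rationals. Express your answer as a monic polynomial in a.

Repeated division with remainder:
  3a**4 + 3a**3 − 54a**2 − 48a + 96 = (3a − 9)(a**3 + 4a**2 − 4a − 16) + (−6a**2 − 36a − 48)
  a**3 + 4a**2 − 4a − 16 = (−(1/6)a + 1/3)(−6a**2 − 36a − 48) + (0)
Last nonzero remainder: −6a**2 − 36a − 48. Dividing through by −6 gives the monic gcd a**2 + 6a + 8.

a**2 + 6a + 8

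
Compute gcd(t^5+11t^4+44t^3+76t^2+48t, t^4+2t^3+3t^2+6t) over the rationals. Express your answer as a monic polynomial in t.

t^2+2t

Repeated division with remainder:
  t^5+11t^4+44t^3+76t^2+48t = (t+9)(t^4+2t^3+3t^2+6t) + (23t^3+43t^2-6t)
  t^4+2t^3+3t^2+6t = ((1/23)t+3/529)(23t^3+43t^2-6t) + ((1596/529)t^2+(3192/529)t)
  23t^3+43t^2-6t = ((12167/1596)t-529/532)((1596/529)t^2+(3192/529)t) + (0)
Last nonzero remainder: (1596/529)t^2+(3192/529)t. Dividing through by 1596/529 gives the monic gcd t^2+2t.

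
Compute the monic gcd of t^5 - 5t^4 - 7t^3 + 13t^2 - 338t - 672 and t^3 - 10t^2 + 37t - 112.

t^3 - 10t^2 + 37t - 112

Euclidean algorithm in ℚ[t]:
  t^5 - 5t^4 - 7t^3 + 13t^2 - 338t - 672 = (t^2 + 5t + 6)(t^3 - 10t^2 + 37t - 112) + (0)
The last nonzero remainder t^3 - 10t^2 + 37t - 112 is already monic.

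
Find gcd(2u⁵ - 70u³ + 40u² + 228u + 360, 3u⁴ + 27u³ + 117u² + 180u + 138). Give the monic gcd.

Euclidean algorithm in ℚ[u]:
  2u⁵ - 70u³ + 40u² + 228u + 360 = ((2/3)u - 6)(3u⁴ + 27u³ + 117u² + 180u + 138) + (14u³ + 622u² + 1216u + 1188)
  3u⁴ + 27u³ + 117u² + 180u + 138 = ((3/14)u - 372/49)(14u³ + 622u² + 1216u + 1188) + ((224349/49)u² + (448698/49)u + 448698/49)
  14u³ + 622u² + 1216u + 1188 = ((686/224349)u + 9702/74783)((224349/49)u² + (448698/49)u + 448698/49) + (0)
Last nonzero remainder: (224349/49)u² + (448698/49)u + 448698/49. Dividing through by 224349/49 gives the monic gcd u² + 2u + 2.

u² + 2u + 2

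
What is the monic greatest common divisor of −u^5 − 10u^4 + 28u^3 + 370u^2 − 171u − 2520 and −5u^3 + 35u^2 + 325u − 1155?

u^2 + 4u − 21

Euclidean algorithm in ℚ[u]:
  −u^5 − 10u^4 + 28u^3 + 370u^2 − 171u − 2520 = ((1/5)u^2 + (17/5)u + 156/5)(−5u^3 + 35u^2 + 325u − 1155) + (−1596u^2 − 6384u + 33516)
  −5u^3 + 35u^2 + 325u − 1155 = ((5/1596)u − 55/1596)(−1596u^2 − 6384u + 33516) + (0)
Last nonzero remainder: −1596u^2 − 6384u + 33516. Dividing through by −1596 gives the monic gcd u^2 + 4u − 21.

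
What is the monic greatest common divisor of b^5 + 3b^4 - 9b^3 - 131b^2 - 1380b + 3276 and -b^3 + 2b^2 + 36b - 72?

Euclidean algorithm in ℚ[b]:
  b^5 + 3b^4 - 9b^3 - 131b^2 - 1380b + 3276 = (-b^2 - 5b - 37)(-b^3 + 2b^2 + 36b - 72) + (51b^2 - 408b + 612)
  -b^3 + 2b^2 + 36b - 72 = (-(1/51)b - 2/17)(51b^2 - 408b + 612) + (0)
Last nonzero remainder: 51b^2 - 408b + 612. Dividing through by 51 gives the monic gcd b^2 - 8b + 12.

b^2 - 8b + 12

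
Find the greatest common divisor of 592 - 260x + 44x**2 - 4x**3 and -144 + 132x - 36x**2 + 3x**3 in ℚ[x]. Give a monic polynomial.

-4 + x

By polynomial division,
  -4x**3 + 44x**2 - 260x + 592 = (-4/3)(3x**3 - 36x**2 + 132x - 144) + (-4x**2 - 84x + 400)
  3x**3 - 36x**2 + 132x - 144 = (-(3/4)x + 99/4)(-4x**2 - 84x + 400) + (2511x - 10044)
  -4x**2 - 84x + 400 = (-(4/2511)x - 100/2511)(2511x - 10044) + (0)
Last nonzero remainder: 2511x - 10044. Dividing through by 2511 gives the monic gcd x - 4.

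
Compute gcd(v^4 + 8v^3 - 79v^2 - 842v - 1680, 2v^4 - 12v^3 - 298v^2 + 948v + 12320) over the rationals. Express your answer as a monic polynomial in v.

By polynomial division,
  v^4 + 8v^3 - 79v^2 - 842v - 1680 = (1/2)(2v^4 - 12v^3 - 298v^2 + 948v + 12320) + (14v^3 + 70v^2 - 1316v - 7840)
  2v^4 - 12v^3 - 298v^2 + 948v + 12320 = ((1/7)v - 11/7)(14v^3 + 70v^2 - 1316v - 7840) + (0)
Last nonzero remainder: 14v^3 + 70v^2 - 1316v - 7840. Dividing through by 14 gives the monic gcd v^3 + 5v^2 - 94v - 560.

v^3 + 5v^2 - 94v - 560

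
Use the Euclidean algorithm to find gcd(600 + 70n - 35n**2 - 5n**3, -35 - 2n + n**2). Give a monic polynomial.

5 + n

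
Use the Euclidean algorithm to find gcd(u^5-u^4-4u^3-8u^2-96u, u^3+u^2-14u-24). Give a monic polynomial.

Repeated division with remainder:
  u^5-u^4-4u^3-8u^2-96u = (u^2-2u+12)(u^3+u^2-14u-24) + (-24u^2+24u+288)
  u^3+u^2-14u-24 = (-(1/24)u-1/12)(-24u^2+24u+288) + (0)
Last nonzero remainder: -24u^2+24u+288. Dividing through by -24 gives the monic gcd u^2-u-12.

u^2-u-12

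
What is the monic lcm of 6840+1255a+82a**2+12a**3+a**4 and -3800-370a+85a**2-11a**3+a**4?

-273600-91240a-3970a**2+283a**3-30a**4+6a**5+a**6

By polynomial division,
  a**4+12a**3+82a**2+1255a+6840 = (a**4-11a**3+85a**2-370a-3800) + (23a**3-3a**2+1625a+10640)
  a**4-11a**3+85a**2-370a-3800 = ((1/23)a-250/529)(23a**3-3a**2+1625a+10640) + ((6840/529)a**2-(34200/529)a+649800/529)
  23a**3-3a**2+1625a+10640 = ((12167/6840)a+7406/855)((6840/529)a**2-(34200/529)a+649800/529) + (0)
Last nonzero remainder: (6840/529)a**2-(34200/529)a+649800/529. Dividing through by 6840/529 gives the monic gcd a**2-5a+95.
Then lcm(f, g) = f·g / gcd(f, g); expanding and making the result monic gives the answer.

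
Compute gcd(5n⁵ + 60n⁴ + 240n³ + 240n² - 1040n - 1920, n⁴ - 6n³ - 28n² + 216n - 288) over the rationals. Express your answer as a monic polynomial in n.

Repeated division with remainder:
  5n⁵ + 60n⁴ + 240n³ + 240n² - 1040n - 1920 = (5n + 90)(n⁴ - 6n³ - 28n² + 216n - 288) + (920n³ + 1680n² - 19040n + 24000)
  n⁴ - 6n³ - 28n² + 216n - 288 = ((1/920)n - 9/1058)(920n³ + 1680n² - 19040n + 24000) + ((3696/529)n² + (14784/529)n - 44352/529)
  920n³ + 1680n² - 19040n + 24000 = ((60835/462)n - 66125/231)((3696/529)n² + (14784/529)n - 44352/529) + (0)
Last nonzero remainder: (3696/529)n² + (14784/529)n - 44352/529. Dividing through by 3696/529 gives the monic gcd n² + 4n - 12.

n² + 4n - 12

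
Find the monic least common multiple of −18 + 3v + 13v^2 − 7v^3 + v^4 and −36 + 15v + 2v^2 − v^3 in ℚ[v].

−72 − 6v + 55v^2 − 15v^3 − 3v^4 + v^5

Apply the Euclidean algorithm:
  v^4 − 7v^3 + 13v^2 + 3v − 18 = (−v + 5)(−v^3 + 2v^2 + 15v − 36) + (18v^2 − 108v + 162)
  −v^3 + 2v^2 + 15v − 36 = (−(1/18)v − 2/9)(18v^2 − 108v + 162) + (0)
Last nonzero remainder: 18v^2 − 108v + 162. Dividing through by 18 gives the monic gcd v^2 − 6v + 9.
Then lcm(f, g) = f·g / gcd(f, g); expanding and making the result monic gives the answer.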